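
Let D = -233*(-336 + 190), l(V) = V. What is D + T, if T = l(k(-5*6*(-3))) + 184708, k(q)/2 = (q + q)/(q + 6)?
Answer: 874919/4 ≈ 2.1873e+5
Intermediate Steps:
k(q) = 4*q/(6 + q) (k(q) = 2*((q + q)/(q + 6)) = 2*((2*q)/(6 + q)) = 2*(2*q/(6 + q)) = 4*q/(6 + q))
T = 738847/4 (T = 4*(-5*6*(-3))/(6 - 5*6*(-3)) + 184708 = 4*(-30*(-3))/(6 - 30*(-3)) + 184708 = 4*90/(6 + 90) + 184708 = 4*90/96 + 184708 = 4*90*(1/96) + 184708 = 15/4 + 184708 = 738847/4 ≈ 1.8471e+5)
D = 34018 (D = -233*(-146) = 34018)
D + T = 34018 + 738847/4 = 874919/4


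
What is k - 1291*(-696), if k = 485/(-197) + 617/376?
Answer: 66556297781/74072 ≈ 8.9854e+5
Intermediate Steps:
k = -60811/74072 (k = 485*(-1/197) + 617*(1/376) = -485/197 + 617/376 = -60811/74072 ≈ -0.82097)
k - 1291*(-696) = -60811/74072 - 1291*(-696) = -60811/74072 + 898536 = 66556297781/74072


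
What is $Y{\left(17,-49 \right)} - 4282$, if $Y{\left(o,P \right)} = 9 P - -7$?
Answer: $-4716$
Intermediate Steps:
$Y{\left(o,P \right)} = 7 + 9 P$ ($Y{\left(o,P \right)} = 9 P + 7 = 7 + 9 P$)
$Y{\left(17,-49 \right)} - 4282 = \left(7 + 9 \left(-49\right)\right) - 4282 = \left(7 - 441\right) - 4282 = -434 - 4282 = -4716$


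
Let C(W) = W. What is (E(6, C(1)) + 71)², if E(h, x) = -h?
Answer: 4225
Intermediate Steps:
(E(6, C(1)) + 71)² = (-1*6 + 71)² = (-6 + 71)² = 65² = 4225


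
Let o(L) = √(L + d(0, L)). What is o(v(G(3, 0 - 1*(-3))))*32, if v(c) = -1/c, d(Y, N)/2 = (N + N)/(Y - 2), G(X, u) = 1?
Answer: 32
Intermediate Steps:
d(Y, N) = 4*N/(-2 + Y) (d(Y, N) = 2*((N + N)/(Y - 2)) = 2*((2*N)/(-2 + Y)) = 2*(2*N/(-2 + Y)) = 4*N/(-2 + Y))
o(L) = √(-L) (o(L) = √(L + 4*L/(-2 + 0)) = √(L + 4*L/(-2)) = √(L + 4*L*(-½)) = √(L - 2*L) = √(-L))
o(v(G(3, 0 - 1*(-3))))*32 = √(-(-1)/1)*32 = √(-(-1))*32 = √(-1*(-1))*32 = √1*32 = 1*32 = 32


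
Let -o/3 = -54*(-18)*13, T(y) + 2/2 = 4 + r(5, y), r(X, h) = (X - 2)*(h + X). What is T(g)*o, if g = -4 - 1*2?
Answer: 0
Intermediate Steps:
r(X, h) = (-2 + X)*(X + h)
g = -6 (g = -4 - 2 = -6)
T(y) = 18 + 3*y (T(y) = -1 + (4 + (5² - 2*5 - 2*y + 5*y)) = -1 + (4 + (25 - 10 - 2*y + 5*y)) = -1 + (4 + (15 + 3*y)) = -1 + (19 + 3*y) = 18 + 3*y)
o = -37908 (o = -3*(-54*(-18))*13 = -2916*13 = -3*12636 = -37908)
T(g)*o = (18 + 3*(-6))*(-37908) = (18 - 18)*(-37908) = 0*(-37908) = 0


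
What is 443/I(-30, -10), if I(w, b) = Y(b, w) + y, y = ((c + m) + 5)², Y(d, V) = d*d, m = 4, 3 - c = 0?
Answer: 443/244 ≈ 1.8156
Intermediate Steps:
c = 3 (c = 3 - 1*0 = 3 + 0 = 3)
Y(d, V) = d²
y = 144 (y = ((3 + 4) + 5)² = (7 + 5)² = 12² = 144)
I(w, b) = 144 + b² (I(w, b) = b² + 144 = 144 + b²)
443/I(-30, -10) = 443/(144 + (-10)²) = 443/(144 + 100) = 443/244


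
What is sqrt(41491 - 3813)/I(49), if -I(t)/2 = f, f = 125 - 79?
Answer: -sqrt(37678)/92 ≈ -2.1099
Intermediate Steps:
f = 46
I(t) = -92 (I(t) = -2*46 = -92)
sqrt(41491 - 3813)/I(49) = sqrt(41491 - 3813)/(-92) = sqrt(37678)*(-1/92) = -sqrt(37678)/92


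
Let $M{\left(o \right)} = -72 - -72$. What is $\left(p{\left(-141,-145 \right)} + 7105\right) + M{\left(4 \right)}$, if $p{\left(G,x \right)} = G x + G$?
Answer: $27409$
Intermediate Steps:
$p{\left(G,x \right)} = G + G x$
$M{\left(o \right)} = 0$ ($M{\left(o \right)} = -72 + 72 = 0$)
$\left(p{\left(-141,-145 \right)} + 7105\right) + M{\left(4 \right)} = \left(- 141 \left(1 - 145\right) + 7105\right) + 0 = \left(\left(-141\right) \left(-144\right) + 7105\right) + 0 = \left(20304 + 7105\right) + 0 = 27409 + 0 = 27409$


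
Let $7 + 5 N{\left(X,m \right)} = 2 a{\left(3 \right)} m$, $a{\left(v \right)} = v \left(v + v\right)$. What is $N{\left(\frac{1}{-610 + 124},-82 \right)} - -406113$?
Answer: $\frac{2027606}{5} \approx 4.0552 \cdot 10^{5}$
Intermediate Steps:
$a{\left(v \right)} = 2 v^{2}$ ($a{\left(v \right)} = v 2 v = 2 v^{2}$)
$N{\left(X,m \right)} = - \frac{7}{5} + \frac{36 m}{5}$ ($N{\left(X,m \right)} = - \frac{7}{5} + \frac{2 \cdot 2 \cdot 3^{2} m}{5} = - \frac{7}{5} + \frac{2 \cdot 2 \cdot 9 m}{5} = - \frac{7}{5} + \frac{2 \cdot 18 m}{5} = - \frac{7}{5} + \frac{36 m}{5}$)
$N{\left(\frac{1}{-610 + 124},-82 \right)} - -406113 = \left(- \frac{7}{5} + \frac{36}{5} \left(-82\right)\right) - -406113 = \left(- \frac{7}{5} - \frac{2952}{5}\right) + 406113 = - \frac{2959}{5} + 406113 = \frac{2027606}{5}$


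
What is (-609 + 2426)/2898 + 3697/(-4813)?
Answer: -85595/606438 ≈ -0.14114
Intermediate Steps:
(-609 + 2426)/2898 + 3697/(-4813) = 1817*(1/2898) + 3697*(-1/4813) = 79/126 - 3697/4813 = -85595/606438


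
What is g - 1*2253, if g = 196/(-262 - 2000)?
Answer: -2548241/1131 ≈ -2253.1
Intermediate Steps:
g = -98/1131 (g = 196/(-2262) = 196*(-1/2262) = -98/1131 ≈ -0.086649)
g - 1*2253 = -98/1131 - 1*2253 = -98/1131 - 2253 = -2548241/1131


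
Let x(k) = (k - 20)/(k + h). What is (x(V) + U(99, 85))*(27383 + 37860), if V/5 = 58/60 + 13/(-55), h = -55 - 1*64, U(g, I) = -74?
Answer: -36685029769/7613 ≈ -4.8187e+6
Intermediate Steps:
h = -119 (h = -55 - 64 = -119)
V = 241/66 (V = 5*(58/60 + 13/(-55)) = 5*(58*(1/60) + 13*(-1/55)) = 5*(29/30 - 13/55) = 5*(241/330) = 241/66 ≈ 3.6515)
x(k) = (-20 + k)/(-119 + k) (x(k) = (k - 20)/(k - 119) = (-20 + k)/(-119 + k))
(x(V) + U(99, 85))*(27383 + 37860) = ((-20 + 241/66)/(-119 + 241/66) - 74)*(27383 + 37860) = (-1079/66/(-7613/66) - 74)*65243 = (-66/7613*(-1079/66) - 74)*65243 = (1079/7613 - 74)*65243 = -562283/7613*65243 = -36685029769/7613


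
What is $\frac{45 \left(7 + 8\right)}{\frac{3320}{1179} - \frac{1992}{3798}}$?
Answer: $\frac{167919075}{570044} \approx 294.57$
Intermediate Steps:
$\frac{45 \left(7 + 8\right)}{\frac{3320}{1179} - \frac{1992}{3798}} = \frac{45 \cdot 15}{3320 \cdot \frac{1}{1179} - \frac{332}{633}} = \frac{675}{\frac{3320}{1179} - \frac{332}{633}} = \frac{675}{\frac{570044}{248769}} = 675 \cdot \frac{248769}{570044} = \frac{167919075}{570044}$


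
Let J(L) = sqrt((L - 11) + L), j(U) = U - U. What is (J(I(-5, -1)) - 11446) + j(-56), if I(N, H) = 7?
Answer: -11446 + sqrt(3) ≈ -11444.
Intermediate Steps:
j(U) = 0
J(L) = sqrt(-11 + 2*L) (J(L) = sqrt((-11 + L) + L) = sqrt(-11 + 2*L))
(J(I(-5, -1)) - 11446) + j(-56) = (sqrt(-11 + 2*7) - 11446) + 0 = (sqrt(-11 + 14) - 11446) + 0 = (sqrt(3) - 11446) + 0 = (-11446 + sqrt(3)) + 0 = -11446 + sqrt(3)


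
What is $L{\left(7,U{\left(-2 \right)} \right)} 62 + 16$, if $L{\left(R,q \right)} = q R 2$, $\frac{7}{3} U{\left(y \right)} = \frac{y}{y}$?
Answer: $388$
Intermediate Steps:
$U{\left(y \right)} = \frac{3}{7}$ ($U{\left(y \right)} = \frac{3 \frac{y}{y}}{7} = \frac{3}{7} \cdot 1 = \frac{3}{7}$)
$L{\left(R,q \right)} = 2 R q$ ($L{\left(R,q \right)} = R q 2 = 2 R q$)
$L{\left(7,U{\left(-2 \right)} \right)} 62 + 16 = 2 \cdot 7 \cdot \frac{3}{7} \cdot 62 + 16 = 6 \cdot 62 + 16 = 372 + 16 = 388$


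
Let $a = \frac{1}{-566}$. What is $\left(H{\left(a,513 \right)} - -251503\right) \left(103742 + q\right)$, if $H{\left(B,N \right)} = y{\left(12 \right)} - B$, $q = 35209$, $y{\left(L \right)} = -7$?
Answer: $\frac{19779221452887}{566} \approx 3.4946 \cdot 10^{10}$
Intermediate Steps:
$a = - \frac{1}{566} \approx -0.0017668$
$H{\left(B,N \right)} = -7 - B$
$\left(H{\left(a,513 \right)} - -251503\right) \left(103742 + q\right) = \left(\left(-7 - - \frac{1}{566}\right) - -251503\right) \left(103742 + 35209\right) = \left(\left(-7 + \frac{1}{566}\right) + 251503\right) 138951 = \left(- \frac{3961}{566} + 251503\right) 138951 = \frac{142346737}{566} \cdot 138951 = \frac{19779221452887}{566}$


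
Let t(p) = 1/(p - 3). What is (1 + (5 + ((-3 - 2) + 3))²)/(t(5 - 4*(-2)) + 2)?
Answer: 100/21 ≈ 4.7619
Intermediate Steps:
t(p) = 1/(-3 + p)
(1 + (5 + ((-3 - 2) + 3))²)/(t(5 - 4*(-2)) + 2) = (1 + (5 + ((-3 - 2) + 3))²)/(1/(-3 + (5 - 4*(-2))) + 2) = (1 + (5 + (-5 + 3))²)/(1/(-3 + (5 + 8)) + 2) = (1 + (5 - 2)²)/(1/(-3 + 13) + 2) = (1 + 3²)/(1/10 + 2) = (1 + 9)/(⅒ + 2) = 10/(21/10) = (10/21)*10 = 100/21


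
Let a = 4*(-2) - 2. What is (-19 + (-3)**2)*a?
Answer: 100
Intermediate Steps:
a = -10 (a = -8 - 2 = -10)
(-19 + (-3)**2)*a = (-19 + (-3)**2)*(-10) = (-19 + 9)*(-10) = -10*(-10) = 100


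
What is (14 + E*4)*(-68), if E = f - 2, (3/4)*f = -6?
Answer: 1768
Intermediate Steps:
f = -8 (f = (4/3)*(-6) = -8)
E = -10 (E = -8 - 2 = -10)
(14 + E*4)*(-68) = (14 - 10*4)*(-68) = (14 - 40)*(-68) = -26*(-68) = 1768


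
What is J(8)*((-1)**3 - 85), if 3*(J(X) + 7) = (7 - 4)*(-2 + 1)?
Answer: 688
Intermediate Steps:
J(X) = -8 (J(X) = -7 + ((7 - 4)*(-2 + 1))/3 = -7 + (3*(-1))/3 = -7 + (1/3)*(-3) = -7 - 1 = -8)
J(8)*((-1)**3 - 85) = -8*((-1)**3 - 85) = -8*(-1 - 85) = -8*(-86) = 688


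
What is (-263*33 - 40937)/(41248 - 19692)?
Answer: -12404/5389 ≈ -2.3017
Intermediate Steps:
(-263*33 - 40937)/(41248 - 19692) = (-8679 - 40937)/21556 = -49616*1/21556 = -12404/5389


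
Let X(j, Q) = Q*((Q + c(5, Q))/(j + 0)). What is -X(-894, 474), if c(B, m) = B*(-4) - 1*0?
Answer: 35866/149 ≈ 240.71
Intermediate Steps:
c(B, m) = -4*B (c(B, m) = -4*B + 0 = -4*B)
X(j, Q) = Q*(-20 + Q)/j (X(j, Q) = Q*((Q - 4*5)/(j + 0)) = Q*((Q - 20)/j) = Q*((-20 + Q)/j) = Q*(-20 + Q)/j)
-X(-894, 474) = -474*(-20 + 474)/(-894) = -474*(-1)*454/894 = -1*(-35866/149) = 35866/149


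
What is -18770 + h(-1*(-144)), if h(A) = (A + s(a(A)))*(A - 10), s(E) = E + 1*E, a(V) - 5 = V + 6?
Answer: 42066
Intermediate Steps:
a(V) = 11 + V (a(V) = 5 + (V + 6) = 5 + (6 + V) = 11 + V)
s(E) = 2*E (s(E) = E + E = 2*E)
h(A) = (-10 + A)*(22 + 3*A) (h(A) = (A + 2*(11 + A))*(A - 10) = (A + (22 + 2*A))*(-10 + A) = (22 + 3*A)*(-10 + A) = (-10 + A)*(22 + 3*A))
-18770 + h(-1*(-144)) = -18770 + (-220 - (-8)*(-144) + 3*(-1*(-144))**2) = -18770 + (-220 - 8*144 + 3*144**2) = -18770 + (-220 - 1152 + 3*20736) = -18770 + (-220 - 1152 + 62208) = -18770 + 60836 = 42066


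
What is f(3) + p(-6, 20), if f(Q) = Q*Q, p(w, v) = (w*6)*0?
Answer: 9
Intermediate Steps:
p(w, v) = 0 (p(w, v) = (6*w)*0 = 0)
f(Q) = Q²
f(3) + p(-6, 20) = 3² + 0 = 9 + 0 = 9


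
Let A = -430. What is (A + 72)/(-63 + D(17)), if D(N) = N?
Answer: 179/23 ≈ 7.7826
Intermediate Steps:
(A + 72)/(-63 + D(17)) = (-430 + 72)/(-63 + 17) = -358/(-46) = -358*(-1/46) = 179/23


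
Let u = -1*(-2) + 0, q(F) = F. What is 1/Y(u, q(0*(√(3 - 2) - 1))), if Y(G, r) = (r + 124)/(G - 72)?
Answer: -35/62 ≈ -0.56452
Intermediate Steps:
u = 2 (u = 2 + 0 = 2)
Y(G, r) = (124 + r)/(-72 + G)
1/Y(u, q(0*(√(3 - 2) - 1))) = 1/((124 + 0*(√(3 - 2) - 1))/(-72 + 2)) = 1/((124 + 0*(√1 - 1))/(-70)) = 1/(-(124 + 0*(1 - 1))/70) = 1/(-(124 + 0*0)/70) = 1/(-(124 + 0)/70) = 1/(-1/70*124) = 1/(-62/35) = -35/62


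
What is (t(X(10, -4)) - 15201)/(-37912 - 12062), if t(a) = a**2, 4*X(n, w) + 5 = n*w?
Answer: 80397/266528 ≈ 0.30165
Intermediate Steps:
X(n, w) = -5/4 + n*w/4 (X(n, w) = -5/4 + (n*w)/4 = -5/4 + n*w/4)
(t(X(10, -4)) - 15201)/(-37912 - 12062) = ((-5/4 + (1/4)*10*(-4))**2 - 15201)/(-37912 - 12062) = ((-5/4 - 10)**2 - 15201)/(-49974) = ((-45/4)**2 - 15201)*(-1/49974) = (2025/16 - 15201)*(-1/49974) = -241191/16*(-1/49974) = 80397/266528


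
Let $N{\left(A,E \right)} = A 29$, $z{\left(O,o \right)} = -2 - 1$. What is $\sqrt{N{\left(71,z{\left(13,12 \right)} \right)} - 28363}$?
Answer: $8 i \sqrt{411} \approx 162.19 i$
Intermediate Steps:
$z{\left(O,o \right)} = -3$
$N{\left(A,E \right)} = 29 A$
$\sqrt{N{\left(71,z{\left(13,12 \right)} \right)} - 28363} = \sqrt{29 \cdot 71 - 28363} = \sqrt{2059 - 28363} = \sqrt{-26304} = 8 i \sqrt{411}$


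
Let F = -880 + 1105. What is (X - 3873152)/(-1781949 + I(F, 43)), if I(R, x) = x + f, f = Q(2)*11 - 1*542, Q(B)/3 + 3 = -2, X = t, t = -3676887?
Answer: 1078577/254659 ≈ 4.2354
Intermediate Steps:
X = -3676887
Q(B) = -15 (Q(B) = -9 + 3*(-2) = -9 - 6 = -15)
f = -707 (f = -15*11 - 1*542 = -165 - 542 = -707)
F = 225
I(R, x) = -707 + x (I(R, x) = x - 707 = -707 + x)
(X - 3873152)/(-1781949 + I(F, 43)) = (-3676887 - 3873152)/(-1781949 + (-707 + 43)) = -7550039/(-1781949 - 664) = -7550039/(-1782613) = -7550039*(-1/1782613) = 1078577/254659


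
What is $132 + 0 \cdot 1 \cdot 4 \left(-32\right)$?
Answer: $132$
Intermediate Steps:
$132 + 0 \cdot 1 \cdot 4 \left(-32\right) = 132 + 0 \cdot 4 \left(-32\right) = 132 + 0 \left(-32\right) = 132 + 0 = 132$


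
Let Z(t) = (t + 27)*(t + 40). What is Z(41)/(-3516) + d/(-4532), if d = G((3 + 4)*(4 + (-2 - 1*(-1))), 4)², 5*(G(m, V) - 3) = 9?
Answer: -13043367/8299225 ≈ -1.5716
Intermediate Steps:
G(m, V) = 24/5 (G(m, V) = 3 + (⅕)*9 = 3 + 9/5 = 24/5)
Z(t) = (27 + t)*(40 + t)
d = 576/25 (d = (24/5)² = 576/25 ≈ 23.040)
Z(41)/(-3516) + d/(-4532) = (1080 + 41² + 67*41)/(-3516) + (576/25)/(-4532) = (1080 + 1681 + 2747)*(-1/3516) + (576/25)*(-1/4532) = 5508*(-1/3516) - 144/28325 = -459/293 - 144/28325 = -13043367/8299225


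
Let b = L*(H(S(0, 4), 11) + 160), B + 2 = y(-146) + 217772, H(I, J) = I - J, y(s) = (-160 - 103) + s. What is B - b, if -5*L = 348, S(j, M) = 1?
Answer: 227801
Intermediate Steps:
y(s) = -263 + s
L = -348/5 (L = -⅕*348 = -348/5 ≈ -69.600)
B = 217361 (B = -2 + ((-263 - 146) + 217772) = -2 + (-409 + 217772) = -2 + 217363 = 217361)
b = -10440 (b = -348*((1 - 1*11) + 160)/5 = -348*((1 - 11) + 160)/5 = -348*(-10 + 160)/5 = -348/5*150 = -10440)
B - b = 217361 - 1*(-10440) = 217361 + 10440 = 227801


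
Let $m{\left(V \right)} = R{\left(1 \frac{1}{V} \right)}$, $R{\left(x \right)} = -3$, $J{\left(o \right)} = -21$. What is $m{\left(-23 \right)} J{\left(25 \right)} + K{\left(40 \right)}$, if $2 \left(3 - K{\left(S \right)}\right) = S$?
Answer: $46$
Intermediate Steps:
$K{\left(S \right)} = 3 - \frac{S}{2}$
$m{\left(V \right)} = -3$
$m{\left(-23 \right)} J{\left(25 \right)} + K{\left(40 \right)} = \left(-3\right) \left(-21\right) + \left(3 - 20\right) = 63 + \left(3 - 20\right) = 63 - 17 = 46$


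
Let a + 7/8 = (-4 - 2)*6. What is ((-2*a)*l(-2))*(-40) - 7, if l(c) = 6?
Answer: -17707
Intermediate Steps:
a = -295/8 (a = -7/8 + (-4 - 2)*6 = -7/8 - 6*6 = -7/8 - 36 = -295/8 ≈ -36.875)
((-2*a)*l(-2))*(-40) - 7 = (-2*(-295/8)*6)*(-40) - 7 = ((295/4)*6)*(-40) - 7 = (885/2)*(-40) - 7 = -17700 - 7 = -17707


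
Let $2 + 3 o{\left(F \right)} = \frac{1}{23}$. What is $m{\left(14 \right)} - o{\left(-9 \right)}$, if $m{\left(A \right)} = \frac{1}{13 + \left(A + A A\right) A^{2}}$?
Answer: $\frac{617618}{946979} \approx 0.6522$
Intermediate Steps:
$o{\left(F \right)} = - \frac{15}{23}$ ($o{\left(F \right)} = - \frac{2}{3} + \frac{1}{3 \cdot 23} = - \frac{2}{3} + \frac{1}{3} \cdot \frac{1}{23} = - \frac{2}{3} + \frac{1}{69} = - \frac{15}{23}$)
$m{\left(A \right)} = \frac{1}{13 + A^{2} \left(A + A^{2}\right)}$ ($m{\left(A \right)} = \frac{1}{13 + \left(A + A^{2}\right) A^{2}} = \frac{1}{13 + A^{2} \left(A + A^{2}\right)}$)
$m{\left(14 \right)} - o{\left(-9 \right)} = \frac{1}{13 + 14^{3} + 14^{4}} - - \frac{15}{23} = \frac{1}{13 + 2744 + 38416} + \frac{15}{23} = \frac{1}{41173} + \frac{15}{23} = \frac{617618}{946979}$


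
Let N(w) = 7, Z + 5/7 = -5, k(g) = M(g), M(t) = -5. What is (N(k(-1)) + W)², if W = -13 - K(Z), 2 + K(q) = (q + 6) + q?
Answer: 100/49 ≈ 2.0408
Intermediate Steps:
k(g) = -5
Z = -40/7 (Z = -5/7 - 5 = -40/7 ≈ -5.7143)
K(q) = 4 + 2*q (K(q) = -2 + ((q + 6) + q) = -2 + ((6 + q) + q) = -2 + (6 + 2*q) = 4 + 2*q)
W = -39/7 (W = -13 - (4 + 2*(-40/7)) = -13 - (4 - 80/7) = -13 - 1*(-52/7) = -13 + 52/7 = -39/7 ≈ -5.5714)
(N(k(-1)) + W)² = (7 - 39/7)² = (10/7)² = 100/49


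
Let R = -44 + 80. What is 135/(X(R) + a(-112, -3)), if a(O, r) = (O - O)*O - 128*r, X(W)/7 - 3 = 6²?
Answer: 15/73 ≈ 0.20548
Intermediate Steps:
R = 36
X(W) = 273 (X(W) = 21 + 7*6² = 21 + 7*36 = 21 + 252 = 273)
a(O, r) = -128*r (a(O, r) = 0*O - 128*r = 0 - 128*r = -128*r)
135/(X(R) + a(-112, -3)) = 135/(273 - 128*(-3)) = 135/(273 + 384) = 135/657 = (1/657)*135 = 15/73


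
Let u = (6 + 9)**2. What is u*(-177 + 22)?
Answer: -34875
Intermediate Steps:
u = 225 (u = 15**2 = 225)
u*(-177 + 22) = 225*(-177 + 22) = 225*(-155) = -34875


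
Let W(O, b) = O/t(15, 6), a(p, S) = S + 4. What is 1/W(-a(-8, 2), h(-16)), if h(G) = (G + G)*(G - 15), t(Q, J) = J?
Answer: -1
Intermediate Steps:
a(p, S) = 4 + S
h(G) = 2*G*(-15 + G) (h(G) = (2*G)*(-15 + G) = 2*G*(-15 + G))
W(O, b) = O/6
1/W(-a(-8, 2), h(-16)) = 1/((-(4 + 2))/6) = 1/((-1*6)/6) = 1/((⅙)*(-6)) = 1/(-1) = -1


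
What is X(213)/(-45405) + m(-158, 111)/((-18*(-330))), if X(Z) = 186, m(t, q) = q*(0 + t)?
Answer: -2953399/998910 ≈ -2.9566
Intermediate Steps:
m(t, q) = q*t
X(213)/(-45405) + m(-158, 111)/((-18*(-330))) = 186/(-45405) + (111*(-158))/((-18*(-330))) = 186*(-1/45405) - 17538/5940 = -62/15135 - 17538*1/5940 = -62/15135 - 2923/990 = -2953399/998910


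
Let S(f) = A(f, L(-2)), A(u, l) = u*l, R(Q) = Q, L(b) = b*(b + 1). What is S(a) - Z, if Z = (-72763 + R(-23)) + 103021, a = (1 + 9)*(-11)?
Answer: -30455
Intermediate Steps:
L(b) = b*(1 + b)
A(u, l) = l*u
a = -110 (a = 10*(-11) = -110)
S(f) = 2*f (S(f) = (-2*(1 - 2))*f = (-2*(-1))*f = 2*f)
Z = 30235 (Z = (-72763 - 23) + 103021 = -72786 + 103021 = 30235)
S(a) - Z = 2*(-110) - 1*30235 = -220 - 30235 = -30455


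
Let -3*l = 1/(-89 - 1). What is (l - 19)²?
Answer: 26306641/72900 ≈ 360.86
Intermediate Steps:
l = 1/270 (l = -1/(3*(-89 - 1)) = -⅓/(-90) = -⅓*(-1/90) = 1/270 ≈ 0.0037037)
(l - 19)² = (1/270 - 19)² = (-5129/270)² = 26306641/72900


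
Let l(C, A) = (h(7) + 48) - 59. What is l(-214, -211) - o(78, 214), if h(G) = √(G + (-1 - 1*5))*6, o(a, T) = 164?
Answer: -169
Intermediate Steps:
h(G) = 6*√(-6 + G) (h(G) = √(G + (-1 - 5))*6 = √(G - 6)*6 = √(-6 + G)*6 = 6*√(-6 + G))
l(C, A) = -5 (l(C, A) = (6*√(-6 + 7) + 48) - 59 = (6*√1 + 48) - 59 = (6*1 + 48) - 59 = (6 + 48) - 59 = 54 - 59 = -5)
l(-214, -211) - o(78, 214) = -5 - 1*164 = -5 - 164 = -169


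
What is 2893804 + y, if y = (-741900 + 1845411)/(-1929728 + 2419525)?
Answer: 1417377621299/489797 ≈ 2.8938e+6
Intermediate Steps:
y = 1103511/489797 ≈ 2.2530
2893804 + y = 2893804 + 1103511/489797 = 1417377621299/489797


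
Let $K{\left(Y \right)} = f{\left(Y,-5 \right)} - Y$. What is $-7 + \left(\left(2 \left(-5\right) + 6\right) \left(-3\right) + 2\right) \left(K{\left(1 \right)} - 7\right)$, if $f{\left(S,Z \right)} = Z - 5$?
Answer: $-259$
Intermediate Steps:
$f{\left(S,Z \right)} = -5 + Z$
$K{\left(Y \right)} = -10 - Y$ ($K{\left(Y \right)} = \left(-5 - 5\right) - Y = -10 - Y$)
$-7 + \left(\left(2 \left(-5\right) + 6\right) \left(-3\right) + 2\right) \left(K{\left(1 \right)} - 7\right) = -7 + \left(\left(2 \left(-5\right) + 6\right) \left(-3\right) + 2\right) \left(\left(-10 - 1\right) - 7\right) = -7 + \left(\left(-10 + 6\right) \left(-3\right) + 2\right) \left(\left(-10 - 1\right) - 7\right) = -7 + \left(\left(-4\right) \left(-3\right) + 2\right) \left(-11 - 7\right) = -7 + \left(12 + 2\right) \left(-18\right) = -7 + 14 \left(-18\right) = -7 - 252 = -259$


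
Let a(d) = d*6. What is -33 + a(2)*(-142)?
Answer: -1737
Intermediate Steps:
a(d) = 6*d
-33 + a(2)*(-142) = -33 + (6*2)*(-142) = -33 + 12*(-142) = -33 - 1704 = -1737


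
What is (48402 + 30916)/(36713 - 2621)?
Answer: 39659/17046 ≈ 2.3266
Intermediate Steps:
(48402 + 30916)/(36713 - 2621) = 79318/34092 = 79318*(1/34092) = 39659/17046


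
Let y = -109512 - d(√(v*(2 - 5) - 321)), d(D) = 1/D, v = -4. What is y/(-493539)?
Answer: 36504/164513 - I*√309/152503551 ≈ 0.22189 - 1.1527e-7*I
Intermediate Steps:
y = -109512 + I*√309/309 (y = -109512 - 1/(√(-4*(2 - 5) - 321)) = -109512 - 1/(√(-4*(-3) - 321)) = -109512 - 1/(√(12 - 321)) = -109512 - 1/(√(-309)) = -109512 - 1/(I*√309) = -109512 - (-1)*I*√309/309 = -109512 + I*√309/309 ≈ -1.0951e+5 + 0.056888*I)
y/(-493539) = (-109512 + I*√309/309)/(-493539) = (-109512 + I*√309/309)*(-1/493539) = 36504/164513 - I*√309/152503551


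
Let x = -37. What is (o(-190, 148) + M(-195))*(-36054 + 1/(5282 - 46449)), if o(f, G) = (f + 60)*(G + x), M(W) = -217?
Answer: 21739590323293/41167 ≈ 5.2808e+8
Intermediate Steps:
o(f, G) = (-37 + G)*(60 + f) (o(f, G) = (f + 60)*(G - 37) = (60 + f)*(-37 + G) = (-37 + G)*(60 + f))
(o(-190, 148) + M(-195))*(-36054 + 1/(5282 - 46449)) = ((-2220 - 37*(-190) + 60*148 + 148*(-190)) - 217)*(-36054 + 1/(5282 - 46449)) = ((-2220 + 7030 + 8880 - 28120) - 217)*(-36054 + 1/(-41167)) = (-14430 - 217)*(-36054 - 1/41167) = -14647*(-1484235019/41167) = 21739590323293/41167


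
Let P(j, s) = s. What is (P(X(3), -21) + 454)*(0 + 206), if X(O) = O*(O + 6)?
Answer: 89198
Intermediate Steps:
X(O) = O*(6 + O)
(P(X(3), -21) + 454)*(0 + 206) = (-21 + 454)*(0 + 206) = 433*206 = 89198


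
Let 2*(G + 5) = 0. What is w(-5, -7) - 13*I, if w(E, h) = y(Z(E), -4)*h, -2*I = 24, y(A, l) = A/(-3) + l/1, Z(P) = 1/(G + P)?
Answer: 5513/30 ≈ 183.77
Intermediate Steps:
G = -5 (G = -5 + (½)*0 = -5 + 0 = -5)
Z(P) = 1/(-5 + P)
y(A, l) = l - A/3 (y(A, l) = A*(-⅓) + l*1 = -A/3 + l = l - A/3)
I = -12 (I = -½*24 = -12)
w(E, h) = h*(-4 - 1/(3*(-5 + E))) (w(E, h) = (-4 - 1/(3*(-5 + E)))*h = h*(-4 - 1/(3*(-5 + E))))
w(-5, -7) - 13*I = (⅓)*(-7)*(59 - 12*(-5))/(-5 - 5) - 13*(-12) = (⅓)*(-7)*(59 + 60)/(-10) + 156 = (⅓)*(-7)*(-⅒)*119 + 156 = 833/30 + 156 = 5513/30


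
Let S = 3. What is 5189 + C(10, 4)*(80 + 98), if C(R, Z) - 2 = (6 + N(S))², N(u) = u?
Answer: 19963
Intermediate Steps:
C(R, Z) = 83 (C(R, Z) = 2 + (6 + 3)² = 2 + 9² = 2 + 81 = 83)
5189 + C(10, 4)*(80 + 98) = 5189 + 83*(80 + 98) = 5189 + 83*178 = 5189 + 14774 = 19963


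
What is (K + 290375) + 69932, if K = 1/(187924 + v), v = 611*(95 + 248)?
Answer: 143220951580/397497 ≈ 3.6031e+5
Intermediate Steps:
v = 209573 (v = 611*343 = 209573)
K = 1/397497 (K = 1/(187924 + 209573) = 1/397497 ≈ 2.5157e-6)
(K + 290375) + 69932 = (1/397497 + 290375) + 69932 = 115423191376/397497 + 69932 = 143220951580/397497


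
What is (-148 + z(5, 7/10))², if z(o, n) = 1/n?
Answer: 1052676/49 ≈ 21483.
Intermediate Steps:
(-148 + z(5, 7/10))² = (-148 + 1/(7/10))² = (-148 + 10/7)² = (-1026/7)² = 1052676/49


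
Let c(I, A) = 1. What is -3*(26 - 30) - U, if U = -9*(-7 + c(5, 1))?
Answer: -42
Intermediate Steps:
U = 54 (U = -9*(-7 + 1) = -9*(-6) = 54)
-3*(26 - 30) - U = -3*(26 - 30) - 1*54 = -3*(-4) - 54 = 12 - 54 = -42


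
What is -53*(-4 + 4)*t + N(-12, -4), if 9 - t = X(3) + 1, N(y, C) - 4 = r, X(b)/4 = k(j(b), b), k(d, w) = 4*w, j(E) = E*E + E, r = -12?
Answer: -8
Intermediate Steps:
j(E) = E + E² (j(E) = E² + E = E + E²)
X(b) = 16*b (X(b) = 4*(4*b) = 16*b)
N(y, C) = -8 (N(y, C) = 4 - 12 = -8)
t = -40 (t = 9 - (16*3 + 1) = 9 - (48 + 1) = 9 - 1*49 = 9 - 49 = -40)
-53*(-4 + 4)*t + N(-12, -4) = -53*(-4 + 4)*(-40) - 8 = -0*(-40) - 8 = -53*0 - 8 = 0 - 8 = -8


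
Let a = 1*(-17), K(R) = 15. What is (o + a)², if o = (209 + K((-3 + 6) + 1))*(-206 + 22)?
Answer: 1700160289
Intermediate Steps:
a = -17
o = -41216 (o = (209 + 15)*(-206 + 22) = 224*(-184) = -41216)
(o + a)² = (-41216 - 17)² = (-41233)² = 1700160289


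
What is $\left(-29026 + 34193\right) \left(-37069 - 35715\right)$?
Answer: $-376074928$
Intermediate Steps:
$\left(-29026 + 34193\right) \left(-37069 - 35715\right) = 5167 \left(-72784\right) = -376074928$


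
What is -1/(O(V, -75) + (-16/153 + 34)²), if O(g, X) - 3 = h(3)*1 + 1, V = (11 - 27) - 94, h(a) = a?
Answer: -23409/27058459 ≈ -0.00086513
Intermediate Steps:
V = -110 (V = -16 - 94 = -110)
O(g, X) = 7 (O(g, X) = 3 + (3*1 + 1) = 3 + (3 + 1) = 3 + 4 = 7)
-1/(O(V, -75) + (-16/153 + 34)²) = -1/(7 + (-16/153 + 34)²) = -1/(7 + (5186/153)²) = -1/(7 + 26894596/23409) = -1/27058459/23409 = -1*23409/27058459 = -23409/27058459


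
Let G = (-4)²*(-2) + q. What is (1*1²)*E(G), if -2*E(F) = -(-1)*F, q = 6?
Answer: 13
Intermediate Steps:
G = -26 (G = (-4)²*(-2) + 6 = 16*(-2) + 6 = -32 + 6 = -26)
E(F) = -F/2 (E(F) = -(-1)*(-F)/2 = -F/2)
(1*1²)*E(G) = (1*1²)*(-½*(-26)) = (1*1)*13 = 1*13 = 13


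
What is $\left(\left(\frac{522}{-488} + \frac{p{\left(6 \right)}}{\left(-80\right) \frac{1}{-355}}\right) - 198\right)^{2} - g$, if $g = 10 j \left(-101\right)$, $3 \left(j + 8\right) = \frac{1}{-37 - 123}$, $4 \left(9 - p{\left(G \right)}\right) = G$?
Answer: $\frac{221801949979}{11430912} \approx 19404.0$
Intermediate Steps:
$p{\left(G \right)} = 9 - \frac{G}{4}$
$j = - \frac{3841}{480}$ ($j = -8 + \frac{1}{3 \left(-37 - 123\right)} = -8 + \frac{1}{3 \left(-160\right)} = -8 + \frac{1}{3} \left(- \frac{1}{160}\right) = -8 - \frac{1}{480} = - \frac{3841}{480} \approx -8.0021$)
$g = \frac{387941}{48}$ ($g = 10 \left(- \frac{3841}{480}\right) \left(-101\right) = \left(- \frac{3841}{48}\right) \left(-101\right) = \frac{387941}{48} \approx 8082.1$)
$\left(\left(\frac{522}{-488} + \frac{p{\left(6 \right)}}{\left(-80\right) \frac{1}{-355}}\right) - 198\right)^{2} - g = \left(\left(\frac{522}{-488} + \frac{9 - \frac{3}{2}}{\left(-80\right) \frac{1}{-355}}\right) - 198\right)^{2} - \frac{387941}{48} = \left(\left(522 \left(- \frac{1}{488}\right) + \frac{9 - \frac{3}{2}}{\left(-80\right) \left(- \frac{1}{355}\right)}\right) - 198\right)^{2} - \frac{387941}{48} = \left(\left(- \frac{261}{244} + \frac{15}{2 \cdot \frac{16}{71}}\right) - 198\right)^{2} - \frac{387941}{48} = \left(\left(- \frac{261}{244} + \frac{15}{2} \cdot \frac{71}{16}\right) - 198\right)^{2} - \frac{387941}{48} = \left(\left(- \frac{261}{244} + \frac{1065}{32}\right) - 198\right)^{2} - \frac{387941}{48} = \left(\frac{62877}{1952} - 198\right)^{2} - \frac{387941}{48} = \left(- \frac{323619}{1952}\right)^{2} - \frac{387941}{48} = \frac{104729257161}{3810304} - \frac{387941}{48} = \frac{221801949979}{11430912}$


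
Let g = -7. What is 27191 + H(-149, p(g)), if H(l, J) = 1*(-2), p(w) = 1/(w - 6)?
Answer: 27189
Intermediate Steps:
p(w) = 1/(-6 + w)
H(l, J) = -2
27191 + H(-149, p(g)) = 27191 - 2 = 27189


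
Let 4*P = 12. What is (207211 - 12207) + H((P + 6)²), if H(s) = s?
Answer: 195085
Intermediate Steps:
P = 3 (P = (¼)*12 = 3)
(207211 - 12207) + H((P + 6)²) = (207211 - 12207) + (3 + 6)² = 195004 + 9² = 195004 + 81 = 195085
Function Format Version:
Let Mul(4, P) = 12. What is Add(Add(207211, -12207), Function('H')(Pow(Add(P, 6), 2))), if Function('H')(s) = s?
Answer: 195085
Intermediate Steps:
P = 3 (P = Mul(Rational(1, 4), 12) = 3)
Add(Add(207211, -12207), Function('H')(Pow(Add(P, 6), 2))) = Add(Add(207211, -12207), Pow(Add(3, 6), 2)) = Add(195004, Pow(9, 2)) = Add(195004, 81) = 195085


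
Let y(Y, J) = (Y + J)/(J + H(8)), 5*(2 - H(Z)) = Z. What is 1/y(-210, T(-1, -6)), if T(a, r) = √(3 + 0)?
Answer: -29/14699 - 1052*√3/220485 ≈ -0.010237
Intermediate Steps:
H(Z) = 2 - Z/5
T(a, r) = √3
y(Y, J) = (J + Y)/(⅖ + J) (y(Y, J) = (Y + J)/(J + (2 - ⅕*8)) = (J + Y)/(J + (2 - 8/5)) = (J + Y)/(J + ⅖) = (J + Y)/(⅖ + J))
1/y(-210, T(-1, -6)) = 1/(5*(√3 - 210)/(2 + 5*√3)) = 1/(5*(-210 + √3)/(2 + 5*√3)) = (2 + 5*√3)/(5*(-210 + √3))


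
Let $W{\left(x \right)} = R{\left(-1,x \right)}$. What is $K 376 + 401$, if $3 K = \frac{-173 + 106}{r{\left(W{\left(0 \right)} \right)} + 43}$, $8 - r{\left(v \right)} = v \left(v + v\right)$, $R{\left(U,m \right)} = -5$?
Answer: $- \frac{23989}{3} \approx -7996.3$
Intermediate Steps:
$W{\left(x \right)} = -5$
$r{\left(v \right)} = 8 - 2 v^{2}$ ($r{\left(v \right)} = 8 - v \left(v + v\right) = 8 - v 2 v = 8 - 2 v^{2}$)
$K = - \frac{67}{3}$ ($K = \frac{\left(-173 + 106\right) \frac{1}{\left(8 - 2 \left(-5\right)^{2}\right) + 43}}{3} = \frac{\left(-67\right) \frac{1}{\left(8 - 50\right) + 43}}{3} = \frac{\left(-67\right) \frac{1}{-42 + 43}}{3} = \frac{\left(-67\right) 1^{-1}}{3} = \frac{\left(-67\right) 1}{3} = \frac{1}{3} \left(-67\right) = - \frac{67}{3} \approx -22.333$)
$K 376 + 401 = \left(- \frac{67}{3}\right) 376 + 401 = - \frac{25192}{3} + 401 = - \frac{23989}{3}$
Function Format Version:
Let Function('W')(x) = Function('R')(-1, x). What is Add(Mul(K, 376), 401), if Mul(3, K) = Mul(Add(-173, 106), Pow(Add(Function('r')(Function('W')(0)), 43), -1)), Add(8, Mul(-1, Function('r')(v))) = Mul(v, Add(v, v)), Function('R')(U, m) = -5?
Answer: Rational(-23989, 3) ≈ -7996.3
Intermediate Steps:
Function('W')(x) = -5
Function('r')(v) = Add(8, Mul(-2, Pow(v, 2))) (Function('r')(v) = Add(8, Mul(-1, Mul(v, Add(v, v)))) = Add(8, Mul(-1, Mul(v, Mul(2, v)))) = Add(8, Mul(-1, Mul(2, Pow(v, 2)))) = Add(8, Mul(-2, Pow(v, 2))))
K = Rational(-67, 3) (K = Mul(Rational(1, 3), Mul(Add(-173, 106), Pow(Add(Add(8, Mul(-2, Pow(-5, 2))), 43), -1))) = Mul(Rational(1, 3), Mul(-67, Pow(Add(Add(8, Mul(-2, 25)), 43), -1))) = Mul(Rational(1, 3), Mul(-67, Pow(Add(Add(8, -50), 43), -1))) = Mul(Rational(1, 3), Mul(-67, Pow(Add(-42, 43), -1))) = Mul(Rational(1, 3), Mul(-67, Pow(1, -1))) = Mul(Rational(1, 3), Mul(-67, 1)) = Mul(Rational(1, 3), -67) = Rational(-67, 3) ≈ -22.333)
Add(Mul(K, 376), 401) = Add(Mul(Rational(-67, 3), 376), 401) = Add(Rational(-25192, 3), 401) = Rational(-23989, 3)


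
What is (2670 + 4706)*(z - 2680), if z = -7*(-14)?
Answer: -19044832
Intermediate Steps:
z = 98
(2670 + 4706)*(z - 2680) = (2670 + 4706)*(98 - 2680) = 7376*(-2582) = -19044832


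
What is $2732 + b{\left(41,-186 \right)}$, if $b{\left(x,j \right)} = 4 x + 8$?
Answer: $2904$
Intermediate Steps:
$b{\left(x,j \right)} = 8 + 4 x$
$2732 + b{\left(41,-186 \right)} = 2732 + \left(8 + 4 \cdot 41\right) = 2732 + \left(8 + 164\right) = 2732 + 172 = 2904$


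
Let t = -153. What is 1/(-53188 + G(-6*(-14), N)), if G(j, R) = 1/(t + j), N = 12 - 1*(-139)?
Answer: -69/3669973 ≈ -1.8801e-5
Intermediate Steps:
N = 151 (N = 12 + 139 = 151)
G(j, R) = 1/(-153 + j)
1/(-53188 + G(-6*(-14), N)) = 1/(-53188 + 1/(-153 - 6*(-14))) = 1/(-53188 + 1/(-153 + 84)) = 1/(-53188 + 1/(-69)) = 1/(-53188 - 1/69) = 1/(-3669973/69) = -69/3669973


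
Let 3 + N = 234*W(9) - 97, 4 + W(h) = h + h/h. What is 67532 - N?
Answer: 66228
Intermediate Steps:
W(h) = -3 + h (W(h) = -4 + (h + h/h) = -4 + (h + 1) = -4 + (1 + h) = -3 + h)
N = 1304 (N = -3 + (234*(-3 + 9) - 97) = -3 + (234*6 - 97) = -3 + (1404 - 97) = -3 + 1307 = 1304)
67532 - N = 67532 - 1*1304 = 67532 - 1304 = 66228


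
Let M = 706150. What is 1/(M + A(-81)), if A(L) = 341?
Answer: 1/706491 ≈ 1.4154e-6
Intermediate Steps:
1/(M + A(-81)) = 1/(706150 + 341) = 1/706491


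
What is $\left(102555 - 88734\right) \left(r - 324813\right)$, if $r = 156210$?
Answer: $-2330262063$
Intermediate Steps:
$\left(102555 - 88734\right) \left(r - 324813\right) = \left(102555 - 88734\right) \left(156210 - 324813\right) = 13821 \left(-168603\right) = -2330262063$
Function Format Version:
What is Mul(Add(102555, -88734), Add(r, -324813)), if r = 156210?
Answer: -2330262063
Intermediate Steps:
Mul(Add(102555, -88734), Add(r, -324813)) = Mul(Add(102555, -88734), Add(156210, -324813)) = Mul(13821, -168603) = -2330262063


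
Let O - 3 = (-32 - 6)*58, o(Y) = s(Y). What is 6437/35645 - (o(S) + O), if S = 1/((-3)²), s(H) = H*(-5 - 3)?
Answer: 706434898/320805 ≈ 2202.1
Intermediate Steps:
s(H) = -8*H (s(H) = H*(-8) = -8*H)
S = ⅑ (S = 1/9 = ⅑ ≈ 0.11111)
o(Y) = -8*Y
O = -2201 (O = 3 + (-32 - 6)*58 = 3 - 38*58 = 3 - 2204 = -2201)
6437/35645 - (o(S) + O) = 6437/35645 - (-8*⅑ - 2201) = 6437*(1/35645) - (-8/9 - 2201) = 6437/35645 - 1*(-19817/9) = 6437/35645 + 19817/9 = 706434898/320805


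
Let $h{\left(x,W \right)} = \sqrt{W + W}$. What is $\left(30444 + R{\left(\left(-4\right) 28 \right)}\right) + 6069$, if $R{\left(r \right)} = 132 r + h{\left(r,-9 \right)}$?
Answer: $21729 + 3 i \sqrt{2} \approx 21729.0 + 4.2426 i$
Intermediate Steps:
$h{\left(x,W \right)} = \sqrt{2} \sqrt{W}$ ($h{\left(x,W \right)} = \sqrt{2 W} = \sqrt{2} \sqrt{W}$)
$R{\left(r \right)} = 132 r + 3 i \sqrt{2}$ ($R{\left(r \right)} = 132 r + \sqrt{2} \sqrt{-9} = 132 r + \sqrt{2} \cdot 3 i = 132 r + 3 i \sqrt{2}$)
$\left(30444 + R{\left(\left(-4\right) 28 \right)}\right) + 6069 = \left(30444 + \left(132 \left(\left(-4\right) 28\right) + 3 i \sqrt{2}\right)\right) + 6069 = \left(30444 + \left(132 \left(-112\right) + 3 i \sqrt{2}\right)\right) + 6069 = \left(30444 - \left(14784 - 3 i \sqrt{2}\right)\right) + 6069 = \left(15660 + 3 i \sqrt{2}\right) + 6069 = 21729 + 3 i \sqrt{2}$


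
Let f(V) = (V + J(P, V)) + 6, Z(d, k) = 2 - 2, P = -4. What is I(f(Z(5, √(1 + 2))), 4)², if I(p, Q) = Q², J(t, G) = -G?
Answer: 256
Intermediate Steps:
Z(d, k) = 0
f(V) = 6 (f(V) = (V - V) + 6 = 0 + 6 = 6)
I(f(Z(5, √(1 + 2))), 4)² = (4²)² = 16² = 256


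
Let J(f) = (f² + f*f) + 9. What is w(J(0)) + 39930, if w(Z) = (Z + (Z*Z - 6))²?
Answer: 46986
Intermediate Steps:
J(f) = 9 + 2*f² (J(f) = (f² + f²) + 9 = 2*f² + 9 = 9 + 2*f²)
w(Z) = (-6 + Z + Z²)² (w(Z) = (Z + (Z² - 6))² = (Z + (-6 + Z²))² = (-6 + Z + Z²)²)
w(J(0)) + 39930 = (-6 + (9 + 2*0²) + (9 + 2*0²)²)² + 39930 = (-6 + (9 + 2*0) + (9 + 2*0)²)² + 39930 = (-6 + (9 + 0) + (9 + 0)²)² + 39930 = (-6 + 9 + 9²)² + 39930 = (-6 + 9 + 81)² + 39930 = 84² + 39930 = 7056 + 39930 = 46986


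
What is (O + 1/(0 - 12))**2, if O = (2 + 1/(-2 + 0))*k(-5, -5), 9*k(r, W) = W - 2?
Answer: 25/16 ≈ 1.5625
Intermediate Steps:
k(r, W) = -2/9 + W/9 (k(r, W) = (W - 2)/9 = (-2 + W)/9 = -2/9 + W/9)
O = -7/6 (O = (2 + 1/(-2 + 0))*(-2/9 + (1/9)*(-5)) = (2 + 1/(-2))*(-2/9 - 5/9) = (2 - 1/2)*(-7/9) = (3/2)*(-7/9) = -7/6 ≈ -1.1667)
(O + 1/(0 - 12))**2 = (-7/6 + 1/(0 - 12))**2 = (-7/6 + 1/(-12))**2 = (-7/6 - 1/12)**2 = (-5/4)**2 = 25/16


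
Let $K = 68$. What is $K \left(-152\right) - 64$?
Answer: $-10400$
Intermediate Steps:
$K \left(-152\right) - 64 = 68 \left(-152\right) - 64 = -10336 - 64 = -10400$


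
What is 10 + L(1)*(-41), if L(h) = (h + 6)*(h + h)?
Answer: -564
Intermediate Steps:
L(h) = 2*h*(6 + h) (L(h) = (6 + h)*(2*h) = 2*h*(6 + h))
10 + L(1)*(-41) = 10 + (2*1*(6 + 1))*(-41) = 10 + (2*1*7)*(-41) = 10 + 14*(-41) = 10 - 574 = -564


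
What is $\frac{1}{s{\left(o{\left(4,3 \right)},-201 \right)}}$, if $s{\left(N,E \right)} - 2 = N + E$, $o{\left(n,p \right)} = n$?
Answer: $- \frac{1}{195} \approx -0.0051282$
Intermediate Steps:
$s{\left(N,E \right)} = 2 + E + N$ ($s{\left(N,E \right)} = 2 + \left(N + E\right) = 2 + \left(E + N\right) = 2 + E + N$)
$\frac{1}{s{\left(o{\left(4,3 \right)},-201 \right)}} = \frac{1}{2 - 201 + 4} = \frac{1}{-195} = - \frac{1}{195}$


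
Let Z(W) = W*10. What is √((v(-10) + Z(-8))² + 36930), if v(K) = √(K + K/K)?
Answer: √(43321 - 480*I) ≈ 208.14 - 1.153*I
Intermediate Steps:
v(K) = √(1 + K) (v(K) = √(K + 1) = √(1 + K))
Z(W) = 10*W
√((v(-10) + Z(-8))² + 36930) = √((√(1 - 10) + 10*(-8))² + 36930) = √((√(-9) - 80)² + 36930) = √((3*I - 80)² + 36930) = √((-80 + 3*I)² + 36930) = √(36930 + (-80 + 3*I)²)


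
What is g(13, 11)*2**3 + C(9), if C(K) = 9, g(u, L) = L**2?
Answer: 977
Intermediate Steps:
g(13, 11)*2**3 + C(9) = 11**2*2**3 + 9 = 121*8 + 9 = 968 + 9 = 977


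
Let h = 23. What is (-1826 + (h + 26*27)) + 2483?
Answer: 1382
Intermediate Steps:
(-1826 + (h + 26*27)) + 2483 = (-1826 + (23 + 26*27)) + 2483 = (-1826 + (23 + 702)) + 2483 = (-1826 + 725) + 2483 = -1101 + 2483 = 1382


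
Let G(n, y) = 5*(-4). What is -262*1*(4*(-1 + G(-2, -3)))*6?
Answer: 132048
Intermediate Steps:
G(n, y) = -20
-262*1*(4*(-1 + G(-2, -3)))*6 = -262*1*(4*(-1 - 20))*6 = -262*1*(4*(-21))*6 = -262*1*(-84)*6 = -(-22008)*6 = -262*(-504) = 132048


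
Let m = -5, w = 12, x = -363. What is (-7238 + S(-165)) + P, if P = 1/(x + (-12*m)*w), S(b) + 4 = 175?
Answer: -2522918/357 ≈ -7067.0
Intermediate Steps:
S(b) = 171 (S(b) = -4 + 175 = 171)
P = 1/357 (P = 1/(-363 - 12*(-5)*12) = 1/(-363 + 60*12) = 1/(-363 + 720) = 1/357 ≈ 0.0028011)
(-7238 + S(-165)) + P = (-7238 + 171) + 1/357 = -7067 + 1/357 = -2522918/357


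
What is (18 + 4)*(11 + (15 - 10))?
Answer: 352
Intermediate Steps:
(18 + 4)*(11 + (15 - 10)) = 22*(11 + 5) = 22*16 = 352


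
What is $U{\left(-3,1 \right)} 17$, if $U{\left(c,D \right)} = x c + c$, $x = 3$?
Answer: $-204$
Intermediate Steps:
$U{\left(c,D \right)} = 4 c$ ($U{\left(c,D \right)} = 3 c + c = 4 c$)
$U{\left(-3,1 \right)} 17 = 4 \left(-3\right) 17 = \left(-12\right) 17 = -204$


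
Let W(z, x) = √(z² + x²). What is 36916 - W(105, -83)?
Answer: 36916 - 13*√106 ≈ 36782.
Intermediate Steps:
W(z, x) = √(x² + z²)
36916 - W(105, -83) = 36916 - √((-83)² + 105²) = 36916 - √(6889 + 11025) = 36916 - √17914 = 36916 - 13*√106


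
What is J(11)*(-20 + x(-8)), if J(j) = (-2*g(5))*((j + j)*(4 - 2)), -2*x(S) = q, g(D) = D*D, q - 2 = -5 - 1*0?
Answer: 40700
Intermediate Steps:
q = -3 (q = 2 + (-5 - 1*0) = 2 + (-5 + 0) = 2 - 5 = -3)
g(D) = D²
x(S) = 3/2 (x(S) = -½*(-3) = 3/2)
J(j) = -200*j (J(j) = (-2*5²)*((j + j)*(4 - 2)) = (-2*25)*((2*j)*2) = -200*j)
J(11)*(-20 + x(-8)) = (-200*11)*(-20 + 3/2) = -2200*(-37/2) = 40700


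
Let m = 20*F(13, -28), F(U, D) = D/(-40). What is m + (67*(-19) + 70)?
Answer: -1189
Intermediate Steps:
F(U, D) = -D/40 (F(U, D) = D*(-1/40) = -D/40)
m = 14 (m = 20*(-1/40*(-28)) = 20*(7/10) = 14)
m + (67*(-19) + 70) = 14 + (67*(-19) + 70) = 14 + (-1273 + 70) = 14 - 1203 = -1189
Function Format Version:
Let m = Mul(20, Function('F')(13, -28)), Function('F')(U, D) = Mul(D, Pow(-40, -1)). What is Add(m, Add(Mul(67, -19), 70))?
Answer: -1189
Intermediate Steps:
Function('F')(U, D) = Mul(Rational(-1, 40), D) (Function('F')(U, D) = Mul(D, Rational(-1, 40)) = Mul(Rational(-1, 40), D))
m = 14 (m = Mul(20, Mul(Rational(-1, 40), -28)) = Mul(20, Rational(7, 10)) = 14)
Add(m, Add(Mul(67, -19), 70)) = Add(14, Add(Mul(67, -19), 70)) = Add(14, Add(-1273, 70)) = Add(14, -1203) = -1189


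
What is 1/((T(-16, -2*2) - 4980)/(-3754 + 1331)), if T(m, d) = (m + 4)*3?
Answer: 2423/5016 ≈ 0.48305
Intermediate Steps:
T(m, d) = 12 + 3*m (T(m, d) = (4 + m)*3 = 12 + 3*m)
1/((T(-16, -2*2) - 4980)/(-3754 + 1331)) = 1/(((12 + 3*(-16)) - 4980)/(-3754 + 1331)) = 1/(((12 - 48) - 4980)/(-2423)) = 1/((-36 - 4980)*(-1/2423)) = 1/(-5016*(-1/2423)) = 1/(5016/2423) = 2423/5016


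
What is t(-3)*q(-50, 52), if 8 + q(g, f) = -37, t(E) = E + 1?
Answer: 90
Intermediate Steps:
t(E) = 1 + E
q(g, f) = -45 (q(g, f) = -8 - 37 = -45)
t(-3)*q(-50, 52) = (1 - 3)*(-45) = -2*(-45) = 90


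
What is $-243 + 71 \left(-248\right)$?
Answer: $-17851$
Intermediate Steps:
$-243 + 71 \left(-248\right) = -243 - 17608 = -17851$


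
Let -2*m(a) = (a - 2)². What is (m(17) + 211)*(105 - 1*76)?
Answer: 5713/2 ≈ 2856.5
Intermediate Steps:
m(a) = -(-2 + a)²/2 (m(a) = -(a - 2)²/2 = -(-2 + a)²/2)
(m(17) + 211)*(105 - 1*76) = (-(-2 + 17)²/2 + 211)*(105 - 1*76) = (-½*15² + 211)*(105 - 76) = (-½*225 + 211)*29 = (-225/2 + 211)*29 = (197/2)*29 = 5713/2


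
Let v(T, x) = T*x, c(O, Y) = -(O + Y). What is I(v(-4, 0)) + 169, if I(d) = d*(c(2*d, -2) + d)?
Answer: 169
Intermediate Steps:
c(O, Y) = -O - Y
I(d) = d*(2 - d) (I(d) = d*((-2*d - 1*(-2)) + d) = d*((-2*d + 2) + d) = d*((2 - 2*d) + d) = d*(2 - d))
I(v(-4, 0)) + 169 = (-4*0)*(2 - (-4)*0) + 169 = 0*(2 - 1*0) + 169 = 0*(2 + 0) + 169 = 0*2 + 169 = 0 + 169 = 169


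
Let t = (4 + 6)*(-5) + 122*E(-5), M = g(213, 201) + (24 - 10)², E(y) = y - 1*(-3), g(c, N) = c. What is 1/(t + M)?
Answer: 1/115 ≈ 0.0086956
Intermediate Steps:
E(y) = 3 + y (E(y) = y + 3 = 3 + y)
M = 409 (M = 213 + (24 - 10)² = 213 + 14² = 213 + 196 = 409)
t = -294 (t = (4 + 6)*(-5) + 122*(3 - 5) = 10*(-5) + 122*(-2) = -50 - 244 = -294)
1/(t + M) = 1/(-294 + 409) = 1/115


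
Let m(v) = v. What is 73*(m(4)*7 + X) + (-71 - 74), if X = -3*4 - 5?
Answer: 658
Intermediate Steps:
X = -17 (X = -12 - 5 = -17)
73*(m(4)*7 + X) + (-71 - 74) = 73*(4*7 - 17) + (-71 - 74) = 73*(28 - 17) - 145 = 73*11 - 145 = 803 - 145 = 658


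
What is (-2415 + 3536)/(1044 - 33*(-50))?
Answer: 1121/2694 ≈ 0.41611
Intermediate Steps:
(-2415 + 3536)/(1044 - 33*(-50)) = 1121/(1044 + 1650) = 1121/2694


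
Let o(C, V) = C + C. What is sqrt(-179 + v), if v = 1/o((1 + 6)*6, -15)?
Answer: I*sqrt(315735)/42 ≈ 13.379*I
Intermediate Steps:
o(C, V) = 2*C
v = 1/84 (v = 1/(2*((1 + 6)*6)) = 1/(2*(7*6)) = 1/(2*42) = 1/84 ≈ 0.011905)
sqrt(-179 + v) = sqrt(-179 + 1/84) = sqrt(-15035/84) = I*sqrt(315735)/42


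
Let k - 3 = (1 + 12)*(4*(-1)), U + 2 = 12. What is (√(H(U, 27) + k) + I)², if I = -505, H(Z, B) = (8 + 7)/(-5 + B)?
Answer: (11110 - I*√23386)²/484 ≈ 2.5498e+5 - 7020.6*I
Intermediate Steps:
U = 10 (U = -2 + 12 = 10)
k = -49 (k = 3 + (1 + 12)*(4*(-1)) = 3 + 13*(-4) = 3 - 52 = -49)
H(Z, B) = 15/(-5 + B)
(√(H(U, 27) + k) + I)² = (√(15/(-5 + 27) - 49) - 505)² = (√(15/22 - 49) - 505)² = (√(-1063/22) - 505)² = (I*√23386/22 - 505)² = (-505 + I*√23386/22)²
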